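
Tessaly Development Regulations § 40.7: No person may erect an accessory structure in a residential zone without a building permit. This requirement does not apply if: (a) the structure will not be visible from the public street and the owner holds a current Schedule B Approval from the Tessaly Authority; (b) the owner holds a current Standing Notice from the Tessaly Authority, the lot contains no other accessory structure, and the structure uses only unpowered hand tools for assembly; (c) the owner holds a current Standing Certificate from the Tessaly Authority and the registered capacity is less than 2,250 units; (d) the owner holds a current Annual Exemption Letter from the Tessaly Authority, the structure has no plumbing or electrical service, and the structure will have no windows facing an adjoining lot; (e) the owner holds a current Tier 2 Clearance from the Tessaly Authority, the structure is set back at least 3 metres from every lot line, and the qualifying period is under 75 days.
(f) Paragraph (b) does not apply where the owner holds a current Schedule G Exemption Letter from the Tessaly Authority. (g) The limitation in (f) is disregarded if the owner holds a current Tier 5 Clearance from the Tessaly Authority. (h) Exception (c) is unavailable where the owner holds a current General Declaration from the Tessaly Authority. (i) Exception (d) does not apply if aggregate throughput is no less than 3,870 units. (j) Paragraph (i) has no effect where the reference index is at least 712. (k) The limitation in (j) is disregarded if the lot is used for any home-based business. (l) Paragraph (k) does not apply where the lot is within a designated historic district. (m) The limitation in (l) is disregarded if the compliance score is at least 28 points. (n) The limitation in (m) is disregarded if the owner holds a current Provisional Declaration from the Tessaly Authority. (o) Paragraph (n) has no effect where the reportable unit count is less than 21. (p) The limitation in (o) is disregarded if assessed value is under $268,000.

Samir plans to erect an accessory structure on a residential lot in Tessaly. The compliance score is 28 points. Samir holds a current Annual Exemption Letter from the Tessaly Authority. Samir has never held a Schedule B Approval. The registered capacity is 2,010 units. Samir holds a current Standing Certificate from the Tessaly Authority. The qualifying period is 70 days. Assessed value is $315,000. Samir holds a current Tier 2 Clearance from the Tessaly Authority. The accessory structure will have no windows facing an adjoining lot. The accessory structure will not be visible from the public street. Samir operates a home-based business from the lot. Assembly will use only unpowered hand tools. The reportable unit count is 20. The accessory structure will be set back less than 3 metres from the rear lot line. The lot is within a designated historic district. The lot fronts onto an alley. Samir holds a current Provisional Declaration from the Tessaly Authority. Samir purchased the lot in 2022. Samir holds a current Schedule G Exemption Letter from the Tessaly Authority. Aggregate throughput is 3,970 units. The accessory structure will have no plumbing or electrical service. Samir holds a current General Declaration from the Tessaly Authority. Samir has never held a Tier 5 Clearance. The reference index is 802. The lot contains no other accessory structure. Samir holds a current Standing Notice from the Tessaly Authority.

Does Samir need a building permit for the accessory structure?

Exception (a) requires that the owner holds a current Schedule B Approval from the Tessaly Authority; but there is no Schedule B Approval in force, so (a) is unavailable.
Exception (b)'s conditions are all satisfied: a current Standing Notice is held; the lot has no other accessory structure; assembly uses only hand tools. Turning to paragraphs (f)–(g): (f) operates — a current Schedule G Exemption Letter is held. (g), which would lift (f), is not triggered — the Tier 5 Clearance is not current. Exception (b) does not apply.
Exception (c) is satisfied on its face — a current Standing Certificate is held; the registered capacity is 2,010 units, less than the 2,250 units limit. But: (h) operates against (c): a current General Declaration is held. Exception (c) does not apply.
Exception (d) is satisfied on its face — a current Annual Exemption Letter is held; there is no plumbing or electrical service; no windows face an adjoining lot. But applying paragraphs (i)–(p): (i) operates against (d): aggregate throughput is 3,970 units, meeting the 3,870 units threshold. (j) would limit (i) — the reference index is 802, meeting the 712 threshold — but (k) sets (j) aside: (k) operates — a home-based business operates on the lot. (l) would limit (k) — the lot is in a historic district — but (m) sets (l) aside: (m) is engaged — the compliance score is 28 points, meeting the 28 points threshold. (n) applies (a current Provisional Declaration is held), but is displaced by (o): (o) operates against (n): the reportable unit count is 20, less than the 21 limit. (p) is not triggered (assessed value is $315,000, not under $268,000), so (o) stands. Exception (d) does not apply.
Exception (e) fails — the rear setback is under 3 m.
No exception displaces § 40.7.

Yes — Samir must obtain a building permit.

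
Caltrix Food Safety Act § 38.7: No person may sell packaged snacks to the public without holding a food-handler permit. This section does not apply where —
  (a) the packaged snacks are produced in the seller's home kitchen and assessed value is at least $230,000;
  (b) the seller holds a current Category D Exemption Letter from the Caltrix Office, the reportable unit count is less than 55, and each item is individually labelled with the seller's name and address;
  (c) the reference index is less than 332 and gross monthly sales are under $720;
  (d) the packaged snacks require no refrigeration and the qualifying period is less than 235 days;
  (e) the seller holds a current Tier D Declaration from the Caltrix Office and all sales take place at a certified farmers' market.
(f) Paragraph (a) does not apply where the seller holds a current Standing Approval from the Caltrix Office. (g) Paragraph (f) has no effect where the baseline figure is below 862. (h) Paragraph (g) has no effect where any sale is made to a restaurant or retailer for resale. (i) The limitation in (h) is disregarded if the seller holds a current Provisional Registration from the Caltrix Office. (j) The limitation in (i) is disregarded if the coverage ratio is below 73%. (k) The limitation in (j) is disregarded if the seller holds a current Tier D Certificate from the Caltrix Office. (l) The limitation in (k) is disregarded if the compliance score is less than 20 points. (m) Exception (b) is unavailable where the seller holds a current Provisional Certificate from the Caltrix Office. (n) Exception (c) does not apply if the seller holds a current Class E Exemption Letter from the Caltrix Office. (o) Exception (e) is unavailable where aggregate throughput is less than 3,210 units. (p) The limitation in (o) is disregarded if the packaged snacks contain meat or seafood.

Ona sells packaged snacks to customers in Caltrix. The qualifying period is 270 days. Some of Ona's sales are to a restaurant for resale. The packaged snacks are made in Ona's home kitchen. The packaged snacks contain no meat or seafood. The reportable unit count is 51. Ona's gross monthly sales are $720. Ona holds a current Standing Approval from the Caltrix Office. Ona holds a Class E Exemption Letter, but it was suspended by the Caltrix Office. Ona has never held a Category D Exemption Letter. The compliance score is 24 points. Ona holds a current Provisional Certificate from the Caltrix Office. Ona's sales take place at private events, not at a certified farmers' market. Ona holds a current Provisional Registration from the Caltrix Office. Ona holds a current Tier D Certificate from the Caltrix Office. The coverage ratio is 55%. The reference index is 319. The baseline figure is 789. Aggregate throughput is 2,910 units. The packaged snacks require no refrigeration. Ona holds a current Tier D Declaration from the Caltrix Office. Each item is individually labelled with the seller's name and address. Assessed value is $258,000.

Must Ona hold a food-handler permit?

No — exception (a) applies; Ona is not required to hold a food-handler permit.

Exception (a)'s conditions are all satisfied: the packaged snacks are home-kitchen produced; assessed value is $258,000, meeting the $230,000 threshold. Considering the limiting provisions: (f) is engaged (a current Standing Approval is held), but is overridden by (g): (g) operates against (f): the baseline figure is 789, below the 862 limit. (h) would limit (g) — some sales are to a restaurant for resale — but (i) sets (h) aside: (i) operates against (h): a current Provisional Registration is held. (j) operates (the coverage ratio is 55%, below the 73% limit), but is set aside by (k): (k) operates — a current Tier D Certificate is held. (l), which would lift (k), is not triggered — the compliance score is 24 points, not less than 20 points. Exception (a) stands.
Exception (b) fails — the Category D Exemption Letter is not current.
Exception (c) requires that gross monthly sales are under $720; but gross monthly sales are $720, not under $720, so (c) is unavailable.
Exception (d) does not apply: the qualifying period is 270 days, not less than 235 days.
Exception (e) does not apply: sales are at private events, not a certified farmers' market.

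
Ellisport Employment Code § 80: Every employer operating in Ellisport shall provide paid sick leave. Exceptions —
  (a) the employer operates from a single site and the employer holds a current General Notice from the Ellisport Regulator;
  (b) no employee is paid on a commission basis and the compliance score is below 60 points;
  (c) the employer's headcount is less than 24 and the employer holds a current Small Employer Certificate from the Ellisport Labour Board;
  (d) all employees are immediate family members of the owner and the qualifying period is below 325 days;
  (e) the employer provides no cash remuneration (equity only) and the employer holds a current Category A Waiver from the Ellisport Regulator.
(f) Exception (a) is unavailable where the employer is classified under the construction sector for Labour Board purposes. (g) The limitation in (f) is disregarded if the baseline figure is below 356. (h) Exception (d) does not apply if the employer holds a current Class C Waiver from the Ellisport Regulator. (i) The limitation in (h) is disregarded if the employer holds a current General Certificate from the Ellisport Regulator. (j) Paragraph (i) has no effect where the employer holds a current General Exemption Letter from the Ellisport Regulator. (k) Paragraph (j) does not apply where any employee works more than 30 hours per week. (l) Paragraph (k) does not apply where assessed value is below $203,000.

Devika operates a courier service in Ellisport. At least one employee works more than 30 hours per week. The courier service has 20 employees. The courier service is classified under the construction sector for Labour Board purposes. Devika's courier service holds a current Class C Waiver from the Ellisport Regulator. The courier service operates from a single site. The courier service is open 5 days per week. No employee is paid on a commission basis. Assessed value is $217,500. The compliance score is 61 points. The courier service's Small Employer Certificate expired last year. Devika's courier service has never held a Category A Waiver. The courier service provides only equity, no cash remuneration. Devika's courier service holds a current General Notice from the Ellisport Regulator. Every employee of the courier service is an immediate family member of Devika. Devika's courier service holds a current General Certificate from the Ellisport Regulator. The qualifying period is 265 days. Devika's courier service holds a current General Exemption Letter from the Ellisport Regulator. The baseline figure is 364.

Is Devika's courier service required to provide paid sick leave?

Exception (a) is satisfied on its face — the employer operates from a single site; a current General Notice is held. Turning to paragraphs (f)–(g): (f) is engaged — the courier service is classified under the construction sector. (g) is not engaged (the baseline figure is 364, not below 356), so (f) stands. So (a) is unavailable.
Exception (b) does not apply: the compliance score is 61 points, not below 60 points.
Exception (c) requires that the employer holds a current Small Employer Certificate from the Ellisport Labour Board; but the Small Employer Certificate has expired, so (c) is unavailable.
All of (d)'s requirements are met (every employee is an immediate family member; the qualifying period is 265 days, below the 325 days limit). Considering the limiting provisions: (h) would limit (d) — a current Class C Waiver is held — but (i) sets (h) aside: (i) is engaged — a current General Certificate is held. (j) operates (a current General Exemption Letter is held), but is set aside by (k): (k) operates against (j): at least one employee exceeds 30 hours/week. (l), which would lift (k), is not triggered — assessed value is $217,500, not below $203,000. Exception (d) stands.
Exception (e) fails — there is no Category A Waiver in force.

No — exception (d) applies; Devika's courier service is not required to provide paid sick leave.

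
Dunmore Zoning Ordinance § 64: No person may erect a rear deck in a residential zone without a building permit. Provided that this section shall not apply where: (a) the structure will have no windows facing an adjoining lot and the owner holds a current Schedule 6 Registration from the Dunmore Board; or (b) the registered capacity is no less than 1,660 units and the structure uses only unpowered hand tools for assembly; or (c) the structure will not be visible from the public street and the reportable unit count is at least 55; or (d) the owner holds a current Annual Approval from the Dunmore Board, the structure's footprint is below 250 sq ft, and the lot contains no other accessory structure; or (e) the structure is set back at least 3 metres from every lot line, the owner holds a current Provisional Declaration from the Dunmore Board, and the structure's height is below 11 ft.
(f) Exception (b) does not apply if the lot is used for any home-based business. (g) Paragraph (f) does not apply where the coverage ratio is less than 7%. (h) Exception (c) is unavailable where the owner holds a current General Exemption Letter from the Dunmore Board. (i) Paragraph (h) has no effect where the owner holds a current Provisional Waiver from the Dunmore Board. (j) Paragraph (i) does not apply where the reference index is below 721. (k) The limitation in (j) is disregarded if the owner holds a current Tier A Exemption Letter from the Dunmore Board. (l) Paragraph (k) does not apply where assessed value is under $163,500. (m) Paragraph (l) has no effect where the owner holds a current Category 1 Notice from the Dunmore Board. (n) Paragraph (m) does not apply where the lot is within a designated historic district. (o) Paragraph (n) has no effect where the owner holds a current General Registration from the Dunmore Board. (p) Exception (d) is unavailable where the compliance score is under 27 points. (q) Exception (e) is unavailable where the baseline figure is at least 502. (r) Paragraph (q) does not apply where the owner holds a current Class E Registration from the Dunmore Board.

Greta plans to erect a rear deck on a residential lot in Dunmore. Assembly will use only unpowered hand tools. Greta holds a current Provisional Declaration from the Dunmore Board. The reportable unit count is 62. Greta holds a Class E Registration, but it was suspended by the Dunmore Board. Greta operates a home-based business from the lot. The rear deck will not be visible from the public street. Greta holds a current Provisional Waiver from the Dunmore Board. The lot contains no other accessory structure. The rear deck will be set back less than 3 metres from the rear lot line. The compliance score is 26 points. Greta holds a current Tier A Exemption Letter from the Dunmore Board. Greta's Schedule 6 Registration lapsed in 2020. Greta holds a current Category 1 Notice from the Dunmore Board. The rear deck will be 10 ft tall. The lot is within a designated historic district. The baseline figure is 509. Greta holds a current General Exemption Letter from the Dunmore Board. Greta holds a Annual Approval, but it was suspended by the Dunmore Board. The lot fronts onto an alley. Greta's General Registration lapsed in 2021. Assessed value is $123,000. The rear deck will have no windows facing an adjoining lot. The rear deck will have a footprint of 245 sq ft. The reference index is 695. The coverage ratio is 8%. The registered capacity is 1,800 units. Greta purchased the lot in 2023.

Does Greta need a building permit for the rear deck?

Exception (a) fails — no current Schedule 6 Registration is held.
Exception (b)'s conditions are all satisfied: the registered capacity is 1,800 units, meeting the 1,660 units threshold; assembly uses only hand tools. But: (f) operates against (b): a home-based business operates on the lot. (g) is inapplicable (the coverage ratio is 8%, not less than 7%), so (f) stands. So (b) is unavailable.
Exception (c) is satisfied on its face — the structure will not be visible from the street; the reportable unit count is 62, meeting the 55 threshold. But: (h) applies — a current General Exemption Letter is held. (i) would limit (h) — a current Provisional Waiver is held — but (j) sets (i) aside: (j) applies — the reference index is 695, below the 721 limit. (k) is engaged (a current Tier A Exemption Letter is held), but yields to (l): (l) operates against (k): assessed value is $123,000, under the $163,500 limit. (m) operates (a current Category 1 Notice is held), but is itself disapplied by (n): (n) is engaged — the lot is in a historic district. (o) is not engaged (the General Registration is not current), so (n) stands. (c) is therefore removed.
Exception (d) requires that the owner holds a current Annual Approval from the Dunmore Board; but there is no Annual Approval in force, so (d) is unavailable.
Exception (e) requires that the structure is set back at least 3 metres from every lot line; but the rear setback is under 3 m, so (e) is unavailable.
No exception is made out. Greta falls within the general rule.

Yes — Greta must obtain a building permit.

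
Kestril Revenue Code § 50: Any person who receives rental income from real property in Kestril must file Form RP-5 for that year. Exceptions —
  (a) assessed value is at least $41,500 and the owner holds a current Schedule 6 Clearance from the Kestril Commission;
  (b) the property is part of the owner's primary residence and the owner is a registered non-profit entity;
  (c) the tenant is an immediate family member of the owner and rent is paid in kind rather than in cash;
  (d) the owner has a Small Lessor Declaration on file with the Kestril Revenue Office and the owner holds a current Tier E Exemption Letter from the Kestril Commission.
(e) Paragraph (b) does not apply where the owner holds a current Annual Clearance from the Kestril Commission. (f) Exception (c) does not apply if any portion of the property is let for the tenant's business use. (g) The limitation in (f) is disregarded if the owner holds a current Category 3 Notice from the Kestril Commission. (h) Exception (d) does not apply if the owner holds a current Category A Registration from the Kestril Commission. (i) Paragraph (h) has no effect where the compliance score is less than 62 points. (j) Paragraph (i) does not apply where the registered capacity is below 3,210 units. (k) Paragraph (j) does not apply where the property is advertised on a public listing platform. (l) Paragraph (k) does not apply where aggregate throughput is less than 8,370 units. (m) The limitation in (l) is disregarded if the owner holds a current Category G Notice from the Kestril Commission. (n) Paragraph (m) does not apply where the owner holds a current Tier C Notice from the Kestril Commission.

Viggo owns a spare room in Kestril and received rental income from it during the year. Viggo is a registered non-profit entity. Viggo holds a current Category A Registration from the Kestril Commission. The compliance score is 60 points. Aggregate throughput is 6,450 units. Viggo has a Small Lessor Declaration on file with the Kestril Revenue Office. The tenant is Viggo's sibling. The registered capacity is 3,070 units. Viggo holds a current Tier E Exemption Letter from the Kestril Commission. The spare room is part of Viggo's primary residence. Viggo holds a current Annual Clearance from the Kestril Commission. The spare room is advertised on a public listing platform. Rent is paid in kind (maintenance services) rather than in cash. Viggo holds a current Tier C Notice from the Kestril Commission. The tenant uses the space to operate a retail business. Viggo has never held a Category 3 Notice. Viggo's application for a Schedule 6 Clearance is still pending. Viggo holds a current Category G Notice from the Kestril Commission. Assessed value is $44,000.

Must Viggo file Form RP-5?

Exception (a) does not apply: the Schedule 6 Clearance is not current.
Exception (b)'s conditions are all satisfied: the spare room is part of the primary residence; Viggo is a registered non-profit. Turning to paragraph (e): (e) operates against (b): a current Annual Clearance is held. Exception (b) does not apply.
Exception (c): the tenant is an immediate family member; rent is paid in kind — every condition holds. But applying paragraphs (f)–(g): (f) is triggered — the space is let for business use. (g), which would lift (f), is not engaged — there is no Category 3 Notice in force. (c) is therefore removed.
Exception (d)'s conditions are all satisfied: a Small Lessor Declaration is on file; a current Tier E Exemption Letter is held. But applying paragraphs (h)–(n): (h) operates against (d): a current Category A Registration is held. (i) applies (the compliance score is 60 points, less than the 62 points limit), but is displaced by (j): (j) operates against (i): the registered capacity is 3,070 units, below the 3,210 units limit. (k) would limit (j) — the property is publicly advertised — but (l) sets (k) aside: (l) operates — aggregate throughput is 6,450 units, less than the 8,370 units limit. (m) operates (a current Category G Notice is held), but yields to (n): (n) applies — a current Tier C Notice is held. (d) is therefore removed.
No exception displaces § 50.

Yes — Viggo must file Form RP-5.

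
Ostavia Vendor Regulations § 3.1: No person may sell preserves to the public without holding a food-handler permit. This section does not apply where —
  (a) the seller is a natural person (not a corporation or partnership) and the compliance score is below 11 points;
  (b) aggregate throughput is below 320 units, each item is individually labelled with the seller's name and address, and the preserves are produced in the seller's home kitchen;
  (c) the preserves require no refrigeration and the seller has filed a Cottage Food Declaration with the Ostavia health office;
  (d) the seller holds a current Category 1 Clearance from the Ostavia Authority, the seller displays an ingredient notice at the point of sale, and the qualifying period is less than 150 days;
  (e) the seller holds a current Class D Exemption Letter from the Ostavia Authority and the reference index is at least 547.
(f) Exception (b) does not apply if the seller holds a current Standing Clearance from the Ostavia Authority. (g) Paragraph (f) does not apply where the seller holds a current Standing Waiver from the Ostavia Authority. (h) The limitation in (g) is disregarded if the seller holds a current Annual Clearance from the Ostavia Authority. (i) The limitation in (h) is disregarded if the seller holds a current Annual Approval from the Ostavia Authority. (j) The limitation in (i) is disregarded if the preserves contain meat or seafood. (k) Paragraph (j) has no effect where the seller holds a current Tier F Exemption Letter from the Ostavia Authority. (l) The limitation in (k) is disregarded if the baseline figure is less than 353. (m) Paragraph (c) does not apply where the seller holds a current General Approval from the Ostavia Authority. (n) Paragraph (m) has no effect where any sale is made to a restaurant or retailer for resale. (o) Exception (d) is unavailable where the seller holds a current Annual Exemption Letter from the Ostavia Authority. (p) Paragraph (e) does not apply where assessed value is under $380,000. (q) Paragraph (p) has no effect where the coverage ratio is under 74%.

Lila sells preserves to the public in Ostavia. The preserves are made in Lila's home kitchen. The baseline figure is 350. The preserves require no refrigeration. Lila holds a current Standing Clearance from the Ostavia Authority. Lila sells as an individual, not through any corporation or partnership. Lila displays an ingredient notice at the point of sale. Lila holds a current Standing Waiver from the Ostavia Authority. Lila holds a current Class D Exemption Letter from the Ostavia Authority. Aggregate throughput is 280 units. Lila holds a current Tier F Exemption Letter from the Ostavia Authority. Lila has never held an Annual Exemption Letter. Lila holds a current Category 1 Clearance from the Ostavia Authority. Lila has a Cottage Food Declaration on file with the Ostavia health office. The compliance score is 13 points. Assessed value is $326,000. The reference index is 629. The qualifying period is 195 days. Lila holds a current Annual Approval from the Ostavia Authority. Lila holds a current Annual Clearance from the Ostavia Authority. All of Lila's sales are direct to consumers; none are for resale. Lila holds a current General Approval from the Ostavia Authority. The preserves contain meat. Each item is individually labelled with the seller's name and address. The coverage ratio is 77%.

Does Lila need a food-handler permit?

Yes — Lila must hold a food-handler permit.

Exception (a) fails — the compliance score is 13 points, not below 11 points.
All of (b)'s requirements are met (aggregate throughput is 280 units, below the 320 units limit; items are individually labelled; the preserves are home-kitchen produced). But applying paragraphs (f)–(l): (f) operates — a current Standing Clearance is held. (g) would limit (f) — a current Standing Waiver is held — but (h) sets (g) aside: (h) operates against (g): a current Annual Clearance is held. (i) would limit (h) — a current Annual Approval is held — but (j) sets (i) aside: (j) operates against (i): the preserves contain meat. (k) applies (a current Tier F Exemption Letter is held), but is set aside by (l): (l) is triggered — the baseline figure is 350, less than the 353 limit. So (b) is unavailable.
Exception (c) is satisfied on its face — the preserves are shelf-stable; a Cottage Food Declaration is on file. Turning to paragraphs (m)–(n): (m) applies — a current General Approval is held. (n), which would lift (m), is not engaged — no sales are for resale. (c) is therefore removed.
Exception (d) requires that the qualifying period is less than 150 days; but the qualifying period is 195 days, not less than 150 days, so (d) is unavailable.
All of (e)'s requirements are met (a current Class D Exemption Letter is held; the reference index is 629, meeting the 547 threshold). However, paragraphs (p)–(q) must be considered: (p) operates against (e): assessed value is $326,000, under the $380,000 limit. (q) is inapplicable (the coverage ratio is 77%, not under 74%), so (p) stands. (e) is therefore removed.
No exception displaces § 3.1.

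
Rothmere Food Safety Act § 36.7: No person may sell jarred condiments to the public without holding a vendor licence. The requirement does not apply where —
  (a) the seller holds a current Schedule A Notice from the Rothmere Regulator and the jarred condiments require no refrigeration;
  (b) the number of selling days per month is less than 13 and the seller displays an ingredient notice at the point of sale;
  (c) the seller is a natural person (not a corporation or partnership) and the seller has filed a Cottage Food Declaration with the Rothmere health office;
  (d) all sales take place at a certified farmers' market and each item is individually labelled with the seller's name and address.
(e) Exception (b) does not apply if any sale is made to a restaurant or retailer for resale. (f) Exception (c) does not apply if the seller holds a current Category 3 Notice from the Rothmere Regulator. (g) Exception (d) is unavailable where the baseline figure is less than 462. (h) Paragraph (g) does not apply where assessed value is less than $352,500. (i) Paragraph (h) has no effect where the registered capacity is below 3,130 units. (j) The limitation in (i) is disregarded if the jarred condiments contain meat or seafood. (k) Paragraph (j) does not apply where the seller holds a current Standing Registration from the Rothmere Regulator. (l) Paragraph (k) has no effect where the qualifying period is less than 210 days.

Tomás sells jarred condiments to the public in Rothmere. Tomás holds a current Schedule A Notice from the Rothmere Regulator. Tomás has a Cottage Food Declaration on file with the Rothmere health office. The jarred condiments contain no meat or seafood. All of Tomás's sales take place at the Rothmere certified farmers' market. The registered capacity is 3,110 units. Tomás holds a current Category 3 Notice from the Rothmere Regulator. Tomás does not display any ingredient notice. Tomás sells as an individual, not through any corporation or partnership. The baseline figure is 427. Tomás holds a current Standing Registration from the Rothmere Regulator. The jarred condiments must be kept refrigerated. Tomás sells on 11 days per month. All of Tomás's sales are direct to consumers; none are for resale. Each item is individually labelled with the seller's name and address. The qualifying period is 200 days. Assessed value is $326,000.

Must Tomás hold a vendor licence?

Exception (a) requires that the jarred condiments require no refrigeration; but the jarred condiments require refrigeration, so (a) is unavailable.
Exception (b) does not apply: no ingredient notice is displayed.
Exception (c) is satisfied on its face — the seller is a natural person; a Cottage Food Declaration is on file. But: (f) is triggered — a current Category 3 Notice is held. So (c) is unavailable.
Exception (d): all sales are at a certified farmers' market; items are individually labelled — every condition holds. But: (g) applies — the baseline figure is 427, less than the 462 limit. (h) applies (assessed value is $326,000, less than the $352,500 limit), but is displaced by (i): (i) operates against (h): the registered capacity is 3,110 units, below the 3,130 units limit. (j), which would lift (i), is inapplicable — the jarred condiments contain no meat or seafood. (d) is therefore removed.
None of the exceptions is available; § 36.7 applies in full.

Yes — Tomás must hold a vendor licence.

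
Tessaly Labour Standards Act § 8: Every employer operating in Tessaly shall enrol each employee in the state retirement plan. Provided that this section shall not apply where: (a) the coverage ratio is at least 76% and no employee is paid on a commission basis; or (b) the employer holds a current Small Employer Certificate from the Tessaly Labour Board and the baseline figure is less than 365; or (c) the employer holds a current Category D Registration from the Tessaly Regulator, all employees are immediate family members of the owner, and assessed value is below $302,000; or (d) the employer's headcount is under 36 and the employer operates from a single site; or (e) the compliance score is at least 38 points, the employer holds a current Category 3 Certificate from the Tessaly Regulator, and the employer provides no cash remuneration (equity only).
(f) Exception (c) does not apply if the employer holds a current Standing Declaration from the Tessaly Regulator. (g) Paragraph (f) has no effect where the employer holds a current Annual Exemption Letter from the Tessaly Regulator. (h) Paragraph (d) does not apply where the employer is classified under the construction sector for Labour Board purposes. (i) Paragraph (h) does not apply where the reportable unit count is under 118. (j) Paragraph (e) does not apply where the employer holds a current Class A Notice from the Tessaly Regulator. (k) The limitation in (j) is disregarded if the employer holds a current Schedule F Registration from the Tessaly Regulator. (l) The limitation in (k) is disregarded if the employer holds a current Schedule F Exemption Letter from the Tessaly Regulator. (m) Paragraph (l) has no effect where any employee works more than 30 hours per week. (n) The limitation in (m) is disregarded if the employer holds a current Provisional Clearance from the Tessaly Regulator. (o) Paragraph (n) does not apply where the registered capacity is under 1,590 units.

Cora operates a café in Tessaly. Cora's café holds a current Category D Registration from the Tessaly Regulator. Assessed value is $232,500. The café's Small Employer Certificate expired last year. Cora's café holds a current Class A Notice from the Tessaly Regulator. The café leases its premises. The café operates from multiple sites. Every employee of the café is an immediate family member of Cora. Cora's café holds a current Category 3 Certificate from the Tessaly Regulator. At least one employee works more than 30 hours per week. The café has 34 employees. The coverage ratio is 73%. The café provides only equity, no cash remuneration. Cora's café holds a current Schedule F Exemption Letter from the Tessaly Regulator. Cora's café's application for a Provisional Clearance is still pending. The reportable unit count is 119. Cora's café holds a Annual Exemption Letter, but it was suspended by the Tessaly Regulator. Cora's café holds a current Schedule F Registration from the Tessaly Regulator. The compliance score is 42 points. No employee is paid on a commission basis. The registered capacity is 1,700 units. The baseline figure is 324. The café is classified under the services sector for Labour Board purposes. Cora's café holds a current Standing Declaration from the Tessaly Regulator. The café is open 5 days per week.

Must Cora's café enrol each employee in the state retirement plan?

Exception (a) does not apply: the coverage ratio is 73%, short of 76%.
Exception (b) requires that the employer holds a current Small Employer Certificate from the Tessaly Labour Board; but the Small Employer Certificate has expired, so (b) is unavailable.
Exception (c): a current Category D Registration is held; every employee is an immediate family member; assessed value is $232,500, below the $302,000 limit — every condition holds. But applying paragraphs (f)–(g): (f) operates against (c): a current Standing Declaration is held. (g) is not engaged (no current Annual Exemption Letter is held), so (f) stands. Exception (c) does not apply.
Exception (d) requires that the employer operates from a single site; but the employer operates from multiple sites, so (d) is unavailable.
Exception (e): the compliance score is 42 points, meeting the 38 points threshold; a current Category 3 Certificate is held; remuneration is equity-only — every condition holds. Under paragraphs (j)–(o): (j) would limit (e) — a current Class A Notice is held — but (k) sets (j) aside: (k) operates against (j): a current Schedule F Registration is held. (l) would limit (k) — a current Schedule F Exemption Letter is held — but (m) sets (l) aside: (m) operates — at least one employee exceeds 30 hours/week. (n), which would lift (m), does not operate here — there is no Provisional Clearance in force. Exception (e) stands.

No — exception (e) applies; Cora's café is not required to enrol each employee in the state retirement plan.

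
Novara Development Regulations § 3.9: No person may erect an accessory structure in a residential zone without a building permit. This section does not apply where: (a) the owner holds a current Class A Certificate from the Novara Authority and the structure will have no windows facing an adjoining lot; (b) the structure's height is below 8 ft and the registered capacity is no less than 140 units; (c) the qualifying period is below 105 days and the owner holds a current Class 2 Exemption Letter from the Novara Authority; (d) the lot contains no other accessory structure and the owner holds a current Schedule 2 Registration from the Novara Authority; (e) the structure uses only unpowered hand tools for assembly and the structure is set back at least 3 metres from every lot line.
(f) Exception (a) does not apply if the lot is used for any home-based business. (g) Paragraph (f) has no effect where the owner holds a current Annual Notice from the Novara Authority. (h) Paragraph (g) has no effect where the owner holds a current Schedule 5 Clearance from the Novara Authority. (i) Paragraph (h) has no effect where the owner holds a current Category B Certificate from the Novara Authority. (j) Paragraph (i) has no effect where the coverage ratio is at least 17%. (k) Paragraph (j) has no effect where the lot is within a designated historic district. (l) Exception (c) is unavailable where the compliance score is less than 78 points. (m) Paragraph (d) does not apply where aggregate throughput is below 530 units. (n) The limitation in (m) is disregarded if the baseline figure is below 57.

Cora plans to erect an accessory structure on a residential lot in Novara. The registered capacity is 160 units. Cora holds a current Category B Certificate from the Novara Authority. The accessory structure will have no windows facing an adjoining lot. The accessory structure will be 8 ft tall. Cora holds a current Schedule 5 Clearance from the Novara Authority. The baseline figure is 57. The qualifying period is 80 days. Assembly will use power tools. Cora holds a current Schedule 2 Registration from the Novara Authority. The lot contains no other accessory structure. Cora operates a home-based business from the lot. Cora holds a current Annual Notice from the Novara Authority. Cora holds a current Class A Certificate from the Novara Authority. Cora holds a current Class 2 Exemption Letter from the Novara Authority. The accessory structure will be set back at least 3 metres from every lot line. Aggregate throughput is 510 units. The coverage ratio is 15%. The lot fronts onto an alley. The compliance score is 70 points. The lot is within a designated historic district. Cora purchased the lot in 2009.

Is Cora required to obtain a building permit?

No — exception (a) applies; Cora does not need a building permit.

All of (a)'s requirements are met (a current Class A Certificate is held; no windows face an adjoining lot). As to paragraphs (f)–(k): (f) would limit (a) — a home-based business operates on the lot — but (g) sets (f) aside: (g) applies — a current Annual Notice is held. (h) would limit (g) — a current Schedule 5 Clearance is held — but (i) sets (h) aside: (i) is engaged — a current Category B Certificate is held. (j), which would lift (i), is inapplicable — the coverage ratio is 15%, short of 17%. (a) remains available.
Exception (b) requires that the structure's height is below 8 ft; but the structure's height is 8 ft, not below 8 ft, so (b) is unavailable.
Exception (c) is satisfied on its face — the qualifying period is 80 days, below the 105 days limit; a current Class 2 Exemption Letter is held. However, paragraph (l) must be considered: (l) operates against (c): the compliance score is 70 points, less than the 78 points limit. Exception (c) does not apply.
All of (d)'s requirements are met (the lot has no other accessory structure; a current Schedule 2 Registration is held). But: (m) operates against (d): aggregate throughput is 510 units, below the 530 units limit. (n), which would lift (m), does not operate here — the baseline figure is 57, not below 57. Exception (d) does not apply.
Exception (e) does not apply: assembly uses power tools.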